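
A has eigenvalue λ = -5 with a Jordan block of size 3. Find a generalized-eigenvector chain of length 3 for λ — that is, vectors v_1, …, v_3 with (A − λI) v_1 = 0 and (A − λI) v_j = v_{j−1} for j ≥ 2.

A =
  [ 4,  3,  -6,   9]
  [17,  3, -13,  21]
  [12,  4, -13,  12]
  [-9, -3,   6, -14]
A Jordan chain for λ = -5 of length 3:
v_1 = (-21, -56, -28, 21)ᵀ
v_2 = (9, 17, 12, -9)ᵀ
v_3 = (1, 0, 0, 0)ᵀ

Let N = A − (-5)·I. We want v_3 with N^3 v_3 = 0 but N^2 v_3 ≠ 0; then v_{j-1} := N · v_j for j = 3, …, 2.

Pick v_3 = (1, 0, 0, 0)ᵀ.
Then v_2 = N · v_3 = (9, 17, 12, -9)ᵀ.
Then v_1 = N · v_2 = (-21, -56, -28, 21)ᵀ.

Sanity check: (A − (-5)·I) v_1 = (0, 0, 0, 0)ᵀ = 0. ✓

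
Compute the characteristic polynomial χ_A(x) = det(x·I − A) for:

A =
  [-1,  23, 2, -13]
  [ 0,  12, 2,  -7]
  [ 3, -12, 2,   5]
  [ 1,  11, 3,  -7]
x^4 - 6*x^3 + 12*x^2 - 10*x + 3

Expanding det(x·I − A) (e.g. by cofactor expansion or by noting that A is similar to its Jordan form J, which has the same characteristic polynomial as A) gives
  χ_A(x) = x^4 - 6*x^3 + 12*x^2 - 10*x + 3
which factors as (x - 3)*(x - 1)^3. The eigenvalues (with algebraic multiplicities) are λ = 1 with multiplicity 3, λ = 3 with multiplicity 1.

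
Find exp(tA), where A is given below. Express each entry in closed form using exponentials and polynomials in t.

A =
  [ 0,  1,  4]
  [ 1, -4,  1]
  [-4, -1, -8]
e^{tA} =
  [t^2*exp(-4*t)/2 + 4*t*exp(-4*t) + exp(-4*t), t*exp(-4*t), t^2*exp(-4*t)/2 + 4*t*exp(-4*t)]
  [t*exp(-4*t), exp(-4*t), t*exp(-4*t)]
  [-t^2*exp(-4*t)/2 - 4*t*exp(-4*t), -t*exp(-4*t), -t^2*exp(-4*t)/2 - 4*t*exp(-4*t) + exp(-4*t)]

Strategy: write A = P · J · P⁻¹ where J is a Jordan canonical form, so e^{tA} = P · e^{tJ} · P⁻¹, and e^{tJ} can be computed block-by-block.

A has Jordan form
J =
  [-4,  1,  0]
  [ 0, -4,  1]
  [ 0,  0, -4]
(up to reordering of blocks).

Per-block formulas:
  For a 3×3 Jordan block J_3(-4): exp(t · J_3(-4)) = e^(-4t)·(I + t·N + (t^2/2)·N^2), where N is the 3×3 nilpotent shift.

After assembling e^{tJ} and conjugating by P, we get:

e^{tA} =
  [t^2*exp(-4*t)/2 + 4*t*exp(-4*t) + exp(-4*t), t*exp(-4*t), t^2*exp(-4*t)/2 + 4*t*exp(-4*t)]
  [t*exp(-4*t), exp(-4*t), t*exp(-4*t)]
  [-t^2*exp(-4*t)/2 - 4*t*exp(-4*t), -t*exp(-4*t), -t^2*exp(-4*t)/2 - 4*t*exp(-4*t) + exp(-4*t)]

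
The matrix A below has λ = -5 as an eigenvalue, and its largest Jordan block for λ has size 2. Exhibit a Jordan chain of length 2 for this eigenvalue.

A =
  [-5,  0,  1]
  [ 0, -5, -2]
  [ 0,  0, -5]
A Jordan chain for λ = -5 of length 2:
v_1 = (1, -2, 0)ᵀ
v_2 = (0, 0, 1)ᵀ

Let N = A − (-5)·I. We want v_2 with N^2 v_2 = 0 but N^1 v_2 ≠ 0; then v_{j-1} := N · v_j for j = 2, …, 2.

Pick v_2 = (0, 0, 1)ᵀ.
Then v_1 = N · v_2 = (1, -2, 0)ᵀ.

Sanity check: (A − (-5)·I) v_1 = (0, 0, 0)ᵀ = 0. ✓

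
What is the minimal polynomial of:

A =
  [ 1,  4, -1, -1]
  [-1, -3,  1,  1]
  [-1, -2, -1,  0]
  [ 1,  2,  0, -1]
x^3 + 3*x^2 + 3*x + 1

The characteristic polynomial is χ_A(x) = (x + 1)^4, so the eigenvalues are known. The minimal polynomial is
  m_A(x) = Π_λ (x − λ)^{k_λ}
where k_λ is the size of the *largest* Jordan block for λ (equivalently, the smallest k with (A − λI)^k v = 0 for every generalised eigenvector v of λ).

  λ = -1: largest Jordan block has size 3, contributing (x + 1)^3

So m_A(x) = (x + 1)^3 = x^3 + 3*x^2 + 3*x + 1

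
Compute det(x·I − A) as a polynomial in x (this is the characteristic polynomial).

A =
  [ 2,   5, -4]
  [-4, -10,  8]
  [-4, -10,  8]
x^3

Expanding det(x·I − A) (e.g. by cofactor expansion or by noting that A is similar to its Jordan form J, which has the same characteristic polynomial as A) gives
  χ_A(x) = x^3
which factors as x^3. The eigenvalues (with algebraic multiplicities) are λ = 0 with multiplicity 3.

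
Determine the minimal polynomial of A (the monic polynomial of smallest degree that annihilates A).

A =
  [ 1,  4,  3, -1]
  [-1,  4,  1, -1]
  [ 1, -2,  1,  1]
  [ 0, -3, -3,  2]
x^3 - 6*x^2 + 12*x - 8

The characteristic polynomial is χ_A(x) = (x - 2)^4, so the eigenvalues are known. The minimal polynomial is
  m_A(x) = Π_λ (x − λ)^{k_λ}
where k_λ is the size of the *largest* Jordan block for λ (equivalently, the smallest k with (A − λI)^k v = 0 for every generalised eigenvector v of λ).

  λ = 2: largest Jordan block has size 3, contributing (x − 2)^3

So m_A(x) = (x - 2)^3 = x^3 - 6*x^2 + 12*x - 8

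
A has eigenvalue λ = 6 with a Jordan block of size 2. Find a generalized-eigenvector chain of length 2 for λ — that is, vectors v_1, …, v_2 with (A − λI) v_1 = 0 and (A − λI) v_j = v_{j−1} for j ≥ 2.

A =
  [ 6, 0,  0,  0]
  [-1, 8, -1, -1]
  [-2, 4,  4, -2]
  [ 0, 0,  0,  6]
A Jordan chain for λ = 6 of length 2:
v_1 = (0, -1, -2, 0)ᵀ
v_2 = (1, 0, 0, 0)ᵀ

Let N = A − (6)·I. We want v_2 with N^2 v_2 = 0 but N^1 v_2 ≠ 0; then v_{j-1} := N · v_j for j = 2, …, 2.

Pick v_2 = (1, 0, 0, 0)ᵀ.
Then v_1 = N · v_2 = (0, -1, -2, 0)ᵀ.

Sanity check: (A − (6)·I) v_1 = (0, 0, 0, 0)ᵀ = 0. ✓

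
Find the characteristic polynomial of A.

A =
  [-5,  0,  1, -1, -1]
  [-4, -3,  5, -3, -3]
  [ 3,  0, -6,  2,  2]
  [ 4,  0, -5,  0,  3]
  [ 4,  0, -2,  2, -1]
x^5 + 15*x^4 + 90*x^3 + 270*x^2 + 405*x + 243

Expanding det(x·I − A) (e.g. by cofactor expansion or by noting that A is similar to its Jordan form J, which has the same characteristic polynomial as A) gives
  χ_A(x) = x^5 + 15*x^4 + 90*x^3 + 270*x^2 + 405*x + 243
which factors as (x + 3)^5. The eigenvalues (with algebraic multiplicities) are λ = -3 with multiplicity 5.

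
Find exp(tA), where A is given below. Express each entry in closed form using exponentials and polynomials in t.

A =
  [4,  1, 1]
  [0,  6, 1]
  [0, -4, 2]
e^{tA} =
  [exp(4*t), -t^2*exp(4*t) + t*exp(4*t), -t^2*exp(4*t)/2 + t*exp(4*t)]
  [0, 2*t*exp(4*t) + exp(4*t), t*exp(4*t)]
  [0, -4*t*exp(4*t), -2*t*exp(4*t) + exp(4*t)]

Strategy: write A = P · J · P⁻¹ where J is a Jordan canonical form, so e^{tA} = P · e^{tJ} · P⁻¹, and e^{tJ} can be computed block-by-block.

A has Jordan form
J =
  [4, 1, 0]
  [0, 4, 1]
  [0, 0, 4]
(up to reordering of blocks).

Per-block formulas:
  For a 3×3 Jordan block J_3(4): exp(t · J_3(4)) = e^(4t)·(I + t·N + (t^2/2)·N^2), where N is the 3×3 nilpotent shift.

After assembling e^{tJ} and conjugating by P, we get:

e^{tA} =
  [exp(4*t), -t^2*exp(4*t) + t*exp(4*t), -t^2*exp(4*t)/2 + t*exp(4*t)]
  [0, 2*t*exp(4*t) + exp(4*t), t*exp(4*t)]
  [0, -4*t*exp(4*t), -2*t*exp(4*t) + exp(4*t)]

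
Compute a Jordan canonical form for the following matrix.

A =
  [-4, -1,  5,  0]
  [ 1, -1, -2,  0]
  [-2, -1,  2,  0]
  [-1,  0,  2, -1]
J_3(-1) ⊕ J_1(-1)

The characteristic polynomial is
  det(x·I − A) = x^4 + 4*x^3 + 6*x^2 + 4*x + 1 = (x + 1)^4

Eigenvalues and multiplicities (the geometric multiplicity of λ is n − rank(A − λI), which equals the number of Jordan blocks for λ):
  λ = -1: algebraic multiplicity = 4, geometric multiplicity = 2

Determining the block sizes for each eigenvalue:
  λ = -1: with am = 4 and gm = 2, the partition is not yet determined (e.g. several partitions of 4 into 2 parts exist). Let N = A − (-1)·I. Computing rank(N^1) = 2, rank(N^2) = 1, rank(N^3) = 0; the number of blocks of size ≥ j is rank(N^{j−1}) − rank(N^j), giving [2, 1, 1]. So we have 1 block(s) of size 3, 1 block(s) of size 1 → block sizes [3, 1]

Assembling the blocks gives a Jordan form
J =
  [-1,  1,  0,  0]
  [ 0, -1,  1,  0]
  [ 0,  0, -1,  0]
  [ 0,  0,  0, -1]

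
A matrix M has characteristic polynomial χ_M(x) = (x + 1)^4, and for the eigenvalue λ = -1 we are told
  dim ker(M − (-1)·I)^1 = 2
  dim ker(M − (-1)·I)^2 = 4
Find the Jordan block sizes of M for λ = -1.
Block sizes for λ = -1: [2, 2]

From the dimensions of kernels of powers, the number of Jordan blocks of size at least j is d_j − d_{j−1} where d_j = dim ker(N^j) (with d_0 = 0). Computing the differences gives [2, 2].
The number of blocks of size exactly k is (#blocks of size ≥ k) − (#blocks of size ≥ k + 1), so the partition is: 2 block(s) of size 2.
In nonincreasing order the block sizes are [2, 2].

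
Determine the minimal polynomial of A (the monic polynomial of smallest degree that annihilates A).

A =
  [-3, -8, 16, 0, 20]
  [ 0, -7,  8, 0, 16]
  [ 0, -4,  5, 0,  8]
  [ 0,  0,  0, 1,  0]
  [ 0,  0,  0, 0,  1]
x^2 + 2*x - 3

The characteristic polynomial is χ_A(x) = (x - 1)^3*(x + 3)^2, so the eigenvalues are known. The minimal polynomial is
  m_A(x) = Π_λ (x − λ)^{k_λ}
where k_λ is the size of the *largest* Jordan block for λ (equivalently, the smallest k with (A − λI)^k v = 0 for every generalised eigenvector v of λ).

  λ = -3: largest Jordan block has size 1, contributing (x + 3)
  λ = 1: largest Jordan block has size 1, contributing (x − 1)

So m_A(x) = (x - 1)*(x + 3) = x^2 + 2*x - 3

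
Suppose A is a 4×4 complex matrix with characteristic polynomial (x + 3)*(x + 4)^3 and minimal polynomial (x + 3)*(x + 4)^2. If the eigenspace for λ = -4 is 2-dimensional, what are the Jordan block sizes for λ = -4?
Block sizes for λ = -4: [2, 1]

Step 1 — from the characteristic polynomial, algebraic multiplicity of λ = -4 is 3. From dim ker(A − (-4)·I) = 2, there are exactly 2 Jordan blocks for λ = -4.
Step 2 — from the minimal polynomial, the factor (x + 4)^2 tells us the largest block for λ = -4 has size 2.
Step 3 — with total size 3, 2 blocks, and largest block 2, the block sizes (in nonincreasing order) are [2, 1].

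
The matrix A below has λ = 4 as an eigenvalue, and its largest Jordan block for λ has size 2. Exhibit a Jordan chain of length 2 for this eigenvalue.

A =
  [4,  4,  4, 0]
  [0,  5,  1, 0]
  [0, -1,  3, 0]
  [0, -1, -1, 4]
A Jordan chain for λ = 4 of length 2:
v_1 = (4, 1, -1, -1)ᵀ
v_2 = (0, 1, 0, 0)ᵀ

Let N = A − (4)·I. We want v_2 with N^2 v_2 = 0 but N^1 v_2 ≠ 0; then v_{j-1} := N · v_j for j = 2, …, 2.

Pick v_2 = (0, 1, 0, 0)ᵀ.
Then v_1 = N · v_2 = (4, 1, -1, -1)ᵀ.

Sanity check: (A − (4)·I) v_1 = (0, 0, 0, 0)ᵀ = 0. ✓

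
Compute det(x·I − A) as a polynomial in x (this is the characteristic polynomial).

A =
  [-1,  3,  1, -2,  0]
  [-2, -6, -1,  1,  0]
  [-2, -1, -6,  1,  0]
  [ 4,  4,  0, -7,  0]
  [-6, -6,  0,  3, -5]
x^5 + 25*x^4 + 250*x^3 + 1250*x^2 + 3125*x + 3125

Expanding det(x·I − A) (e.g. by cofactor expansion or by noting that A is similar to its Jordan form J, which has the same characteristic polynomial as A) gives
  χ_A(x) = x^5 + 25*x^4 + 250*x^3 + 1250*x^2 + 3125*x + 3125
which factors as (x + 5)^5. The eigenvalues (with algebraic multiplicities) are λ = -5 with multiplicity 5.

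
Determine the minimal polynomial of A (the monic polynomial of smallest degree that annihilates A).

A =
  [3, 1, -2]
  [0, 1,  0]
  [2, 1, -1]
x^2 - 2*x + 1

The characteristic polynomial is χ_A(x) = (x - 1)^3, so the eigenvalues are known. The minimal polynomial is
  m_A(x) = Π_λ (x − λ)^{k_λ}
where k_λ is the size of the *largest* Jordan block for λ (equivalently, the smallest k with (A − λI)^k v = 0 for every generalised eigenvector v of λ).

  λ = 1: largest Jordan block has size 2, contributing (x − 1)^2

So m_A(x) = (x - 1)^2 = x^2 - 2*x + 1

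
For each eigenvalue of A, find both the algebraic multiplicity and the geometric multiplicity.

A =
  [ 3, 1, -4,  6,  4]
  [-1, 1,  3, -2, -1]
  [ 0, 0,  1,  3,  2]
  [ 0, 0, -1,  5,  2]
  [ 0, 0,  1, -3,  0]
λ = 2: alg = 5, geom = 2

Step 1 — factor the characteristic polynomial to read off the algebraic multiplicities:
  χ_A(x) = (x - 2)^5

Step 2 — compute geometric multiplicities via the rank-nullity identity g(λ) = n − rank(A − λI):
  rank(A − (2)·I) = 3, so dim ker(A − (2)·I) = n − 3 = 2

Summary:
  λ = 2: algebraic multiplicity = 5, geometric multiplicity = 2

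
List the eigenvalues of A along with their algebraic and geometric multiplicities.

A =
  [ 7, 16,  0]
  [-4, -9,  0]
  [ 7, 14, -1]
λ = -1: alg = 3, geom = 2

Step 1 — factor the characteristic polynomial to read off the algebraic multiplicities:
  χ_A(x) = (x + 1)^3

Step 2 — compute geometric multiplicities via the rank-nullity identity g(λ) = n − rank(A − λI):
  rank(A − (-1)·I) = 1, so dim ker(A − (-1)·I) = n − 1 = 2

Summary:
  λ = -1: algebraic multiplicity = 3, geometric multiplicity = 2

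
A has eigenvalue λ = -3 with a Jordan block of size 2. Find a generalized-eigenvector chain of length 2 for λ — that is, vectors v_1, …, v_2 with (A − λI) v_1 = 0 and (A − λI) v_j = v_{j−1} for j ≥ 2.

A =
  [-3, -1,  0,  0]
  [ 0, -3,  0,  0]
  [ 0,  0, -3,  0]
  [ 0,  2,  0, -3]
A Jordan chain for λ = -3 of length 2:
v_1 = (-1, 0, 0, 2)ᵀ
v_2 = (0, 1, 0, 0)ᵀ

Let N = A − (-3)·I. We want v_2 with N^2 v_2 = 0 but N^1 v_2 ≠ 0; then v_{j-1} := N · v_j for j = 2, …, 2.

Pick v_2 = (0, 1, 0, 0)ᵀ.
Then v_1 = N · v_2 = (-1, 0, 0, 2)ᵀ.

Sanity check: (A − (-3)·I) v_1 = (0, 0, 0, 0)ᵀ = 0. ✓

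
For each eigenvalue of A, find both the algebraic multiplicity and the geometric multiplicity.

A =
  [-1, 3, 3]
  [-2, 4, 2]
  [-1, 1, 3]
λ = 2: alg = 3, geom = 2

Step 1 — factor the characteristic polynomial to read off the algebraic multiplicities:
  χ_A(x) = (x - 2)^3

Step 2 — compute geometric multiplicities via the rank-nullity identity g(λ) = n − rank(A − λI):
  rank(A − (2)·I) = 1, so dim ker(A − (2)·I) = n − 1 = 2

Summary:
  λ = 2: algebraic multiplicity = 3, geometric multiplicity = 2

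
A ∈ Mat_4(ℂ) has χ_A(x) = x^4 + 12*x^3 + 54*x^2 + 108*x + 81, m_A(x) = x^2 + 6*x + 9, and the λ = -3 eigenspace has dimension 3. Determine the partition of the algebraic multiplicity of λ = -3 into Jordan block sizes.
Block sizes for λ = -3: [2, 1, 1]

Step 1 — from the characteristic polynomial, algebraic multiplicity of λ = -3 is 4. From dim ker(A − (-3)·I) = 3, there are exactly 3 Jordan blocks for λ = -3.
Step 2 — from the minimal polynomial, the factor (x + 3)^2 tells us the largest block for λ = -3 has size 2.
Step 3 — with total size 4, 3 blocks, and largest block 2, the block sizes (in nonincreasing order) are [2, 1, 1].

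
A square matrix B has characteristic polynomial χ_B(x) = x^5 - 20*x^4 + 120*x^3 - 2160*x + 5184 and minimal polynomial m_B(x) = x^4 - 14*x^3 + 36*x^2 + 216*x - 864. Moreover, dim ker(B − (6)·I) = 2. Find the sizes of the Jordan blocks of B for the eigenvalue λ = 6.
Block sizes for λ = 6: [3, 1]

Step 1 — from the characteristic polynomial, algebraic multiplicity of λ = 6 is 4. From dim ker(B − (6)·I) = 2, there are exactly 2 Jordan blocks for λ = 6.
Step 2 — from the minimal polynomial, the factor (x − 6)^3 tells us the largest block for λ = 6 has size 3.
Step 3 — with total size 4, 2 blocks, and largest block 3, the block sizes (in nonincreasing order) are [3, 1].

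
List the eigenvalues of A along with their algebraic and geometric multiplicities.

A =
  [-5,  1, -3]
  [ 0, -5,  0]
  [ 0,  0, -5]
λ = -5: alg = 3, geom = 2

Step 1 — factor the characteristic polynomial to read off the algebraic multiplicities:
  χ_A(x) = (x + 5)^3

Step 2 — compute geometric multiplicities via the rank-nullity identity g(λ) = n − rank(A − λI):
  rank(A − (-5)·I) = 1, so dim ker(A − (-5)·I) = n − 1 = 2

Summary:
  λ = -5: algebraic multiplicity = 3, geometric multiplicity = 2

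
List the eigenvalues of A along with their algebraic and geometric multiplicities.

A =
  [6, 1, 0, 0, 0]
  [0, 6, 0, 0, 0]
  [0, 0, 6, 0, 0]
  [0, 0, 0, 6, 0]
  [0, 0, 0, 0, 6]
λ = 6: alg = 5, geom = 4

Step 1 — factor the characteristic polynomial to read off the algebraic multiplicities:
  χ_A(x) = (x - 6)^5

Step 2 — compute geometric multiplicities via the rank-nullity identity g(λ) = n − rank(A − λI):
  rank(A − (6)·I) = 1, so dim ker(A − (6)·I) = n − 1 = 4

Summary:
  λ = 6: algebraic multiplicity = 5, geometric multiplicity = 4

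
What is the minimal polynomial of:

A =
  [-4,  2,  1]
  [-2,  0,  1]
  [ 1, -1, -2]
x^3 + 6*x^2 + 12*x + 8

The characteristic polynomial is χ_A(x) = (x + 2)^3, so the eigenvalues are known. The minimal polynomial is
  m_A(x) = Π_λ (x − λ)^{k_λ}
where k_λ is the size of the *largest* Jordan block for λ (equivalently, the smallest k with (A − λI)^k v = 0 for every generalised eigenvector v of λ).

  λ = -2: largest Jordan block has size 3, contributing (x + 2)^3

So m_A(x) = (x + 2)^3 = x^3 + 6*x^2 + 12*x + 8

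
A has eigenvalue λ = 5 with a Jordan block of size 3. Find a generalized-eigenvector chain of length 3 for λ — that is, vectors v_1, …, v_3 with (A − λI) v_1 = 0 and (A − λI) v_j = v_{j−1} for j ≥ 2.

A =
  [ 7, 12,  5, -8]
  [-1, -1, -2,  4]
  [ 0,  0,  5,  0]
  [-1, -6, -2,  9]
A Jordan chain for λ = 5 of length 3:
v_1 = (2, -1, 0, -1)ᵀ
v_2 = (5, -2, 0, -2)ᵀ
v_3 = (0, 0, 1, 0)ᵀ

Let N = A − (5)·I. We want v_3 with N^3 v_3 = 0 but N^2 v_3 ≠ 0; then v_{j-1} := N · v_j for j = 3, …, 2.

Pick v_3 = (0, 0, 1, 0)ᵀ.
Then v_2 = N · v_3 = (5, -2, 0, -2)ᵀ.
Then v_1 = N · v_2 = (2, -1, 0, -1)ᵀ.

Sanity check: (A − (5)·I) v_1 = (0, 0, 0, 0)ᵀ = 0. ✓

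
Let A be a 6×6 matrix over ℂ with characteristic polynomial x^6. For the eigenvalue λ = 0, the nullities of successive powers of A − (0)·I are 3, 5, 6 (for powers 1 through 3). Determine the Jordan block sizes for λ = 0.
Block sizes for λ = 0: [3, 2, 1]

From the dimensions of kernels of powers, the number of Jordan blocks of size at least j is d_j − d_{j−1} where d_j = dim ker(N^j) (with d_0 = 0). Computing the differences gives [3, 2, 1].
The number of blocks of size exactly k is (#blocks of size ≥ k) − (#blocks of size ≥ k + 1), so the partition is: 1 block(s) of size 1, 1 block(s) of size 2, 1 block(s) of size 3.
In nonincreasing order the block sizes are [3, 2, 1].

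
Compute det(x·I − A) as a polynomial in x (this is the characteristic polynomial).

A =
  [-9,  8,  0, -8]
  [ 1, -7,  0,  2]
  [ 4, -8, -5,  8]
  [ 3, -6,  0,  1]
x^4 + 20*x^3 + 150*x^2 + 500*x + 625

Expanding det(x·I − A) (e.g. by cofactor expansion or by noting that A is similar to its Jordan form J, which has the same characteristic polynomial as A) gives
  χ_A(x) = x^4 + 20*x^3 + 150*x^2 + 500*x + 625
which factors as (x + 5)^4. The eigenvalues (with algebraic multiplicities) are λ = -5 with multiplicity 4.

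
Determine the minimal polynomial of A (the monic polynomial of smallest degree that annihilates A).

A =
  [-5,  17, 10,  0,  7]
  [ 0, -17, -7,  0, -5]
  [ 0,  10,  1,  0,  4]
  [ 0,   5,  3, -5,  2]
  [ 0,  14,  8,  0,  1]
x^3 + 15*x^2 + 75*x + 125

The characteristic polynomial is χ_A(x) = (x + 5)^5, so the eigenvalues are known. The minimal polynomial is
  m_A(x) = Π_λ (x − λ)^{k_λ}
where k_λ is the size of the *largest* Jordan block for λ (equivalently, the smallest k with (A − λI)^k v = 0 for every generalised eigenvector v of λ).

  λ = -5: largest Jordan block has size 3, contributing (x + 5)^3

So m_A(x) = (x + 5)^3 = x^3 + 15*x^2 + 75*x + 125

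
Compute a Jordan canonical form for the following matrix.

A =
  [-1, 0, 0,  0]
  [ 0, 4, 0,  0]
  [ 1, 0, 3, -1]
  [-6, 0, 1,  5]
J_1(-1) ⊕ J_2(4) ⊕ J_1(4)

The characteristic polynomial is
  det(x·I − A) = x^4 - 11*x^3 + 36*x^2 - 16*x - 64 = (x - 4)^3*(x + 1)

Eigenvalues and multiplicities (the geometric multiplicity of λ is n − rank(A − λI), which equals the number of Jordan blocks for λ):
  λ = -1: algebraic multiplicity = 1, geometric multiplicity = 1
  λ = 4: algebraic multiplicity = 3, geometric multiplicity = 2

Determining the block sizes for each eigenvalue:
  λ = -1: one block (gm = 1), so the single block has size am = 1 → block sizes [1]
  λ = 4: 2 blocks summing to 3 forces exactly one block of size 2 and the rest size 1 → block sizes [2, 1]

Assembling the blocks gives a Jordan form
J =
  [-1, 0, 0, 0]
  [ 0, 4, 1, 0]
  [ 0, 0, 4, 0]
  [ 0, 0, 0, 4]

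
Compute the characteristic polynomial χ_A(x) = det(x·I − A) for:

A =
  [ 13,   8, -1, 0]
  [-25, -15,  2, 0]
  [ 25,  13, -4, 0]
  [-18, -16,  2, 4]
x^4 + 2*x^3 - 12*x^2 - 40*x - 32

Expanding det(x·I − A) (e.g. by cofactor expansion or by noting that A is similar to its Jordan form J, which has the same characteristic polynomial as A) gives
  χ_A(x) = x^4 + 2*x^3 - 12*x^2 - 40*x - 32
which factors as (x - 4)*(x + 2)^3. The eigenvalues (with algebraic multiplicities) are λ = -2 with multiplicity 3, λ = 4 with multiplicity 1.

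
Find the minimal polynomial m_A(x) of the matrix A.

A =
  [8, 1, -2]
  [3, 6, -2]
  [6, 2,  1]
x^2 - 10*x + 25

The characteristic polynomial is χ_A(x) = (x - 5)^3, so the eigenvalues are known. The minimal polynomial is
  m_A(x) = Π_λ (x − λ)^{k_λ}
where k_λ is the size of the *largest* Jordan block for λ (equivalently, the smallest k with (A − λI)^k v = 0 for every generalised eigenvector v of λ).

  λ = 5: largest Jordan block has size 2, contributing (x − 5)^2

So m_A(x) = (x - 5)^2 = x^2 - 10*x + 25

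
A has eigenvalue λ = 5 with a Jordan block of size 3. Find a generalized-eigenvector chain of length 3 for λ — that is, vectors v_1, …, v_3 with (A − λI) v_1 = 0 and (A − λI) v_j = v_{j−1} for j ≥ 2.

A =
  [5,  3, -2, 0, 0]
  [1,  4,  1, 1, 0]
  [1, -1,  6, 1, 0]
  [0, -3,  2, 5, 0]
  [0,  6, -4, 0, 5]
A Jordan chain for λ = 5 of length 3:
v_1 = (1, 0, 0, -1, 2)ᵀ
v_2 = (0, 1, 1, 0, 0)ᵀ
v_3 = (1, 0, 0, 0, 0)ᵀ

Let N = A − (5)·I. We want v_3 with N^3 v_3 = 0 but N^2 v_3 ≠ 0; then v_{j-1} := N · v_j for j = 3, …, 2.

Pick v_3 = (1, 0, 0, 0, 0)ᵀ.
Then v_2 = N · v_3 = (0, 1, 1, 0, 0)ᵀ.
Then v_1 = N · v_2 = (1, 0, 0, -1, 2)ᵀ.

Sanity check: (A − (5)·I) v_1 = (0, 0, 0, 0, 0)ᵀ = 0. ✓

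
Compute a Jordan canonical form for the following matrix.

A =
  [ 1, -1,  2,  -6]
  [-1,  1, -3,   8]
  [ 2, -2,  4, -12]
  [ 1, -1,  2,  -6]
J_3(0) ⊕ J_1(0)

The characteristic polynomial is
  det(x·I − A) = x^4

Eigenvalues and multiplicities (the geometric multiplicity of λ is n − rank(A − λI), which equals the number of Jordan blocks for λ):
  λ = 0: algebraic multiplicity = 4, geometric multiplicity = 2

Determining the block sizes for each eigenvalue:
  λ = 0: with am = 4 and gm = 2, the partition is not yet determined (e.g. several partitions of 4 into 2 parts exist). Let N = A − (0)·I. Computing rank(N^1) = 2, rank(N^2) = 1, rank(N^3) = 0; the number of blocks of size ≥ j is rank(N^{j−1}) − rank(N^j), giving [2, 1, 1]. So we have 1 block(s) of size 3, 1 block(s) of size 1 → block sizes [3, 1]

Assembling the blocks gives a Jordan form
J =
  [0, 1, 0, 0]
  [0, 0, 1, 0]
  [0, 0, 0, 0]
  [0, 0, 0, 0]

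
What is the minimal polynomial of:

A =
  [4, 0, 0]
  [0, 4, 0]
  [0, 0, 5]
x^2 - 9*x + 20

The characteristic polynomial is χ_A(x) = (x - 5)*(x - 4)^2, so the eigenvalues are known. The minimal polynomial is
  m_A(x) = Π_λ (x − λ)^{k_λ}
where k_λ is the size of the *largest* Jordan block for λ (equivalently, the smallest k with (A − λI)^k v = 0 for every generalised eigenvector v of λ).

  λ = 4: largest Jordan block has size 1, contributing (x − 4)
  λ = 5: largest Jordan block has size 1, contributing (x − 5)

So m_A(x) = (x - 5)*(x - 4) = x^2 - 9*x + 20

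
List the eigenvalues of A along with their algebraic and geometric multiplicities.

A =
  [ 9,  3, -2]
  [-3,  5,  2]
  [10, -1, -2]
λ = 4: alg = 3, geom = 1

Step 1 — factor the characteristic polynomial to read off the algebraic multiplicities:
  χ_A(x) = (x - 4)^3

Step 2 — compute geometric multiplicities via the rank-nullity identity g(λ) = n − rank(A − λI):
  rank(A − (4)·I) = 2, so dim ker(A − (4)·I) = n − 2 = 1

Summary:
  λ = 4: algebraic multiplicity = 3, geometric multiplicity = 1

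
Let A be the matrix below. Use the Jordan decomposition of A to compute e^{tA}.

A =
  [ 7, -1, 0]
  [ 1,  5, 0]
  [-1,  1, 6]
e^{tA} =
  [t*exp(6*t) + exp(6*t), -t*exp(6*t), 0]
  [t*exp(6*t), -t*exp(6*t) + exp(6*t), 0]
  [-t*exp(6*t), t*exp(6*t), exp(6*t)]

Strategy: write A = P · J · P⁻¹ where J is a Jordan canonical form, so e^{tA} = P · e^{tJ} · P⁻¹, and e^{tJ} can be computed block-by-block.

A has Jordan form
J =
  [6, 1, 0]
  [0, 6, 0]
  [0, 0, 6]
(up to reordering of blocks).

Per-block formulas:
  For a 2×2 Jordan block J_2(6): exp(t · J_2(6)) = e^(6t)·(I + t·N), where N is the 2×2 nilpotent shift.
  For a 1×1 block at λ = 6: exp(t · [6]) = [e^(6t)].

After assembling e^{tJ} and conjugating by P, we get:

e^{tA} =
  [t*exp(6*t) + exp(6*t), -t*exp(6*t), 0]
  [t*exp(6*t), -t*exp(6*t) + exp(6*t), 0]
  [-t*exp(6*t), t*exp(6*t), exp(6*t)]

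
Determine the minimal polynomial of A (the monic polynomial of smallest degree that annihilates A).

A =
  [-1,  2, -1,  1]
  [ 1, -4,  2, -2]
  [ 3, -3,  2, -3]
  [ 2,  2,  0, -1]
x^3 + 3*x^2 + 3*x + 1

The characteristic polynomial is χ_A(x) = (x + 1)^4, so the eigenvalues are known. The minimal polynomial is
  m_A(x) = Π_λ (x − λ)^{k_λ}
where k_λ is the size of the *largest* Jordan block for λ (equivalently, the smallest k with (A − λI)^k v = 0 for every generalised eigenvector v of λ).

  λ = -1: largest Jordan block has size 3, contributing (x + 1)^3

So m_A(x) = (x + 1)^3 = x^3 + 3*x^2 + 3*x + 1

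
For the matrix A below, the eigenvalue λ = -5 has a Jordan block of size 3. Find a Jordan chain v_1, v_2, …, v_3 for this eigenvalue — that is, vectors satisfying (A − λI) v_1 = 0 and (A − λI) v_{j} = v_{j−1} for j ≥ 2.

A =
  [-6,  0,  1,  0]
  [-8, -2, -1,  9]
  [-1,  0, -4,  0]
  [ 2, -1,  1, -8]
A Jordan chain for λ = -5 of length 3:
v_1 = (0, 3, 0, -1)ᵀ
v_2 = (-1, -8, -1, 2)ᵀ
v_3 = (1, 0, 0, 0)ᵀ

Let N = A − (-5)·I. We want v_3 with N^3 v_3 = 0 but N^2 v_3 ≠ 0; then v_{j-1} := N · v_j for j = 3, …, 2.

Pick v_3 = (1, 0, 0, 0)ᵀ.
Then v_2 = N · v_3 = (-1, -8, -1, 2)ᵀ.
Then v_1 = N · v_2 = (0, 3, 0, -1)ᵀ.

Sanity check: (A − (-5)·I) v_1 = (0, 0, 0, 0)ᵀ = 0. ✓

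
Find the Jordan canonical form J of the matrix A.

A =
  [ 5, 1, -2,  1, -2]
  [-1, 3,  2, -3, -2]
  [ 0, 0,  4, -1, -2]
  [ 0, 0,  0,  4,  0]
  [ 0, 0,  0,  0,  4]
J_2(4) ⊕ J_2(4) ⊕ J_1(4)

The characteristic polynomial is
  det(x·I − A) = x^5 - 20*x^4 + 160*x^3 - 640*x^2 + 1280*x - 1024 = (x - 4)^5

Eigenvalues and multiplicities (the geometric multiplicity of λ is n − rank(A − λI), which equals the number of Jordan blocks for λ):
  λ = 4: algebraic multiplicity = 5, geometric multiplicity = 3

Determining the block sizes for each eigenvalue:
  λ = 4: with am = 5 and gm = 3, the partition is not yet determined (e.g. several partitions of 5 into 3 parts exist). Let N = A − (4)·I. Computing rank(N^1) = 2, rank(N^2) = 0; the number of blocks of size ≥ j is rank(N^{j−1}) − rank(N^j), giving [3, 2]. So we have 2 block(s) of size 2, 1 block(s) of size 1 → block sizes [2, 2, 1]

Assembling the blocks gives a Jordan form
J =
  [4, 1, 0, 0, 0]
  [0, 4, 0, 0, 0]
  [0, 0, 4, 1, 0]
  [0, 0, 0, 4, 0]
  [0, 0, 0, 0, 4]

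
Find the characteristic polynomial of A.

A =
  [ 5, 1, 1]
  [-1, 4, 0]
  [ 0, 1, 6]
x^3 - 15*x^2 + 75*x - 125

Expanding det(x·I − A) (e.g. by cofactor expansion or by noting that A is similar to its Jordan form J, which has the same characteristic polynomial as A) gives
  χ_A(x) = x^3 - 15*x^2 + 75*x - 125
which factors as (x - 5)^3. The eigenvalues (with algebraic multiplicities) are λ = 5 with multiplicity 3.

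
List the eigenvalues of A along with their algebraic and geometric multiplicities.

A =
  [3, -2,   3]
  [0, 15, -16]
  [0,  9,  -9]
λ = 3: alg = 3, geom = 1

Step 1 — factor the characteristic polynomial to read off the algebraic multiplicities:
  χ_A(x) = (x - 3)^3

Step 2 — compute geometric multiplicities via the rank-nullity identity g(λ) = n − rank(A − λI):
  rank(A − (3)·I) = 2, so dim ker(A − (3)·I) = n − 2 = 1

Summary:
  λ = 3: algebraic multiplicity = 3, geometric multiplicity = 1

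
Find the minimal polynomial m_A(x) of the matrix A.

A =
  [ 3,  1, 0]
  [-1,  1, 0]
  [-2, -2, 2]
x^2 - 4*x + 4

The characteristic polynomial is χ_A(x) = (x - 2)^3, so the eigenvalues are known. The minimal polynomial is
  m_A(x) = Π_λ (x − λ)^{k_λ}
where k_λ is the size of the *largest* Jordan block for λ (equivalently, the smallest k with (A − λI)^k v = 0 for every generalised eigenvector v of λ).

  λ = 2: largest Jordan block has size 2, contributing (x − 2)^2

So m_A(x) = (x - 2)^2 = x^2 - 4*x + 4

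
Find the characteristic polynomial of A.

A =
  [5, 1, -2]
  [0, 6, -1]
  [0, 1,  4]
x^3 - 15*x^2 + 75*x - 125

Expanding det(x·I − A) (e.g. by cofactor expansion or by noting that A is similar to its Jordan form J, which has the same characteristic polynomial as A) gives
  χ_A(x) = x^3 - 15*x^2 + 75*x - 125
which factors as (x - 5)^3. The eigenvalues (with algebraic multiplicities) are λ = 5 with multiplicity 3.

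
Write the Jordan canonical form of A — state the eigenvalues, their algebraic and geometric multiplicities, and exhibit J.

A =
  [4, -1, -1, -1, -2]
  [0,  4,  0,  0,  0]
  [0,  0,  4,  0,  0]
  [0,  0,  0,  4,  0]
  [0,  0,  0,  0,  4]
J_2(4) ⊕ J_1(4) ⊕ J_1(4) ⊕ J_1(4)

The characteristic polynomial is
  det(x·I − A) = x^5 - 20*x^4 + 160*x^3 - 640*x^2 + 1280*x - 1024 = (x - 4)^5

Eigenvalues and multiplicities (the geometric multiplicity of λ is n − rank(A − λI), which equals the number of Jordan blocks for λ):
  λ = 4: algebraic multiplicity = 5, geometric multiplicity = 4

Determining the block sizes for each eigenvalue:
  λ = 4: 4 blocks summing to 5 forces exactly one block of size 2 and the rest size 1 → block sizes [2, 1, 1, 1]

Assembling the blocks gives a Jordan form
J =
  [4, 1, 0, 0, 0]
  [0, 4, 0, 0, 0]
  [0, 0, 4, 0, 0]
  [0, 0, 0, 4, 0]
  [0, 0, 0, 0, 4]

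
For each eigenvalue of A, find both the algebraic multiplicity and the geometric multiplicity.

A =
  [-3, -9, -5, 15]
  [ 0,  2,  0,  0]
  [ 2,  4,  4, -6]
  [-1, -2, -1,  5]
λ = 2: alg = 4, geom = 2

Step 1 — factor the characteristic polynomial to read off the algebraic multiplicities:
  χ_A(x) = (x - 2)^4

Step 2 — compute geometric multiplicities via the rank-nullity identity g(λ) = n − rank(A − λI):
  rank(A − (2)·I) = 2, so dim ker(A − (2)·I) = n − 2 = 2

Summary:
  λ = 2: algebraic multiplicity = 4, geometric multiplicity = 2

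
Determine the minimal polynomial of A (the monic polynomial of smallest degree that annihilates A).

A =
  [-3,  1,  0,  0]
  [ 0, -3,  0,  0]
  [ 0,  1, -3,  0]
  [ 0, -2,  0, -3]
x^2 + 6*x + 9

The characteristic polynomial is χ_A(x) = (x + 3)^4, so the eigenvalues are known. The minimal polynomial is
  m_A(x) = Π_λ (x − λ)^{k_λ}
where k_λ is the size of the *largest* Jordan block for λ (equivalently, the smallest k with (A − λI)^k v = 0 for every generalised eigenvector v of λ).

  λ = -3: largest Jordan block has size 2, contributing (x + 3)^2

So m_A(x) = (x + 3)^2 = x^2 + 6*x + 9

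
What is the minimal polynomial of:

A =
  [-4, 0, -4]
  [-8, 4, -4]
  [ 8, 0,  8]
x^2 - 4*x

The characteristic polynomial is χ_A(x) = x*(x - 4)^2, so the eigenvalues are known. The minimal polynomial is
  m_A(x) = Π_λ (x − λ)^{k_λ}
where k_λ is the size of the *largest* Jordan block for λ (equivalently, the smallest k with (A − λI)^k v = 0 for every generalised eigenvector v of λ).

  λ = 0: largest Jordan block has size 1, contributing (x − 0)
  λ = 4: largest Jordan block has size 1, contributing (x − 4)

So m_A(x) = x*(x - 4) = x^2 - 4*x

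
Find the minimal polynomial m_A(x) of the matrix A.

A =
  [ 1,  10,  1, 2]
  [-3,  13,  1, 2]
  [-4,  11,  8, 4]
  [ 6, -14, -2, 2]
x^3 - 18*x^2 + 108*x - 216

The characteristic polynomial is χ_A(x) = (x - 6)^4, so the eigenvalues are known. The minimal polynomial is
  m_A(x) = Π_λ (x − λ)^{k_λ}
where k_λ is the size of the *largest* Jordan block for λ (equivalently, the smallest k with (A − λI)^k v = 0 for every generalised eigenvector v of λ).

  λ = 6: largest Jordan block has size 3, contributing (x − 6)^3

So m_A(x) = (x - 6)^3 = x^3 - 18*x^2 + 108*x - 216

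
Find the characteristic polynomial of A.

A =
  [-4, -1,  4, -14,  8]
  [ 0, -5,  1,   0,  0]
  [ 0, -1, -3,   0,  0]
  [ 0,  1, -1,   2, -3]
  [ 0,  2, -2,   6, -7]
x^5 + 17*x^4 + 112*x^3 + 352*x^2 + 512*x + 256

Expanding det(x·I − A) (e.g. by cofactor expansion or by noting that A is similar to its Jordan form J, which has the same characteristic polynomial as A) gives
  χ_A(x) = x^5 + 17*x^4 + 112*x^3 + 352*x^2 + 512*x + 256
which factors as (x + 1)*(x + 4)^4. The eigenvalues (with algebraic multiplicities) are λ = -4 with multiplicity 4, λ = -1 with multiplicity 1.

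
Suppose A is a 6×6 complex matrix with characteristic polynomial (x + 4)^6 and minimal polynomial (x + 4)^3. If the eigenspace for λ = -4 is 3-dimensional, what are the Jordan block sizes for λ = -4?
Block sizes for λ = -4: [3, 2, 1]

Step 1 — from the characteristic polynomial, algebraic multiplicity of λ = -4 is 6. From dim ker(A − (-4)·I) = 3, there are exactly 3 Jordan blocks for λ = -4.
Step 2 — from the minimal polynomial, the factor (x + 4)^3 tells us the largest block for λ = -4 has size 3.
Step 3 — with total size 6, 3 blocks, and largest block 3, the block sizes (in nonincreasing order) are [3, 2, 1].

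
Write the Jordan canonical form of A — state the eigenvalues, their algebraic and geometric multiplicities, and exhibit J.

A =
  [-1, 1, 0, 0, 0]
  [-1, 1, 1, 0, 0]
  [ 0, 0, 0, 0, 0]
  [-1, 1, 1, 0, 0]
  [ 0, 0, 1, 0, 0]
J_3(0) ⊕ J_1(0) ⊕ J_1(0)

The characteristic polynomial is
  det(x·I − A) = x^5

Eigenvalues and multiplicities (the geometric multiplicity of λ is n − rank(A − λI), which equals the number of Jordan blocks for λ):
  λ = 0: algebraic multiplicity = 5, geometric multiplicity = 3

Determining the block sizes for each eigenvalue:
  λ = 0: with am = 5 and gm = 3, the partition is not yet determined (e.g. several partitions of 5 into 3 parts exist). Let N = A − (0)·I. Computing rank(N^1) = 2, rank(N^2) = 1, rank(N^3) = 0; the number of blocks of size ≥ j is rank(N^{j−1}) − rank(N^j), giving [3, 1, 1]. So we have 1 block(s) of size 3, 2 block(s) of size 1 → block sizes [3, 1, 1]

Assembling the blocks gives a Jordan form
J =
  [0, 1, 0, 0, 0]
  [0, 0, 1, 0, 0]
  [0, 0, 0, 0, 0]
  [0, 0, 0, 0, 0]
  [0, 0, 0, 0, 0]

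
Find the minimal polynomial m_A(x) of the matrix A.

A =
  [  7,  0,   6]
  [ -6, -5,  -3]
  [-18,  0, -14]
x^2 + 7*x + 10

The characteristic polynomial is χ_A(x) = (x + 2)*(x + 5)^2, so the eigenvalues are known. The minimal polynomial is
  m_A(x) = Π_λ (x − λ)^{k_λ}
where k_λ is the size of the *largest* Jordan block for λ (equivalently, the smallest k with (A − λI)^k v = 0 for every generalised eigenvector v of λ).

  λ = -5: largest Jordan block has size 1, contributing (x + 5)
  λ = -2: largest Jordan block has size 1, contributing (x + 2)

So m_A(x) = (x + 2)*(x + 5) = x^2 + 7*x + 10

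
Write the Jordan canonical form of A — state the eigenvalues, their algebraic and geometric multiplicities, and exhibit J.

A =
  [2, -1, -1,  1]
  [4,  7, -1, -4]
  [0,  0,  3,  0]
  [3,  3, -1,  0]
J_3(3) ⊕ J_1(3)

The characteristic polynomial is
  det(x·I − A) = x^4 - 12*x^3 + 54*x^2 - 108*x + 81 = (x - 3)^4

Eigenvalues and multiplicities (the geometric multiplicity of λ is n − rank(A − λI), which equals the number of Jordan blocks for λ):
  λ = 3: algebraic multiplicity = 4, geometric multiplicity = 2

Determining the block sizes for each eigenvalue:
  λ = 3: with am = 4 and gm = 2, the partition is not yet determined (e.g. several partitions of 4 into 2 parts exist). Let N = A − (3)·I. Computing rank(N^1) = 2, rank(N^2) = 1, rank(N^3) = 0; the number of blocks of size ≥ j is rank(N^{j−1}) − rank(N^j), giving [2, 1, 1]. So we have 1 block(s) of size 3, 1 block(s) of size 1 → block sizes [3, 1]

Assembling the blocks gives a Jordan form
J =
  [3, 1, 0, 0]
  [0, 3, 1, 0]
  [0, 0, 3, 0]
  [0, 0, 0, 3]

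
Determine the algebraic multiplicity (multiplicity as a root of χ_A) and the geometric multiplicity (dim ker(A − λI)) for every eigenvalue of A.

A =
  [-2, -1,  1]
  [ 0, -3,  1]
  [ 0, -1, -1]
λ = -2: alg = 3, geom = 2

Step 1 — factor the characteristic polynomial to read off the algebraic multiplicities:
  χ_A(x) = (x + 2)^3

Step 2 — compute geometric multiplicities via the rank-nullity identity g(λ) = n − rank(A − λI):
  rank(A − (-2)·I) = 1, so dim ker(A − (-2)·I) = n − 1 = 2

Summary:
  λ = -2: algebraic multiplicity = 3, geometric multiplicity = 2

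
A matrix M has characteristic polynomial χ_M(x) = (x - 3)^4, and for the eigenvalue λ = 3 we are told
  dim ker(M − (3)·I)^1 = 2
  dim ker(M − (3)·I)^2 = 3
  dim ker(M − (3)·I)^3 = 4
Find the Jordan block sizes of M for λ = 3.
Block sizes for λ = 3: [3, 1]

From the dimensions of kernels of powers, the number of Jordan blocks of size at least j is d_j − d_{j−1} where d_j = dim ker(N^j) (with d_0 = 0). Computing the differences gives [2, 1, 1].
The number of blocks of size exactly k is (#blocks of size ≥ k) − (#blocks of size ≥ k + 1), so the partition is: 1 block(s) of size 1, 1 block(s) of size 3.
In nonincreasing order the block sizes are [3, 1].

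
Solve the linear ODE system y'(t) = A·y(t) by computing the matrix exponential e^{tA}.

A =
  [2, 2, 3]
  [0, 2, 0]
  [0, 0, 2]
e^{tA} =
  [exp(2*t), 2*t*exp(2*t), 3*t*exp(2*t)]
  [0, exp(2*t), 0]
  [0, 0, exp(2*t)]

Strategy: write A = P · J · P⁻¹ where J is a Jordan canonical form, so e^{tA} = P · e^{tJ} · P⁻¹, and e^{tJ} can be computed block-by-block.

A has Jordan form
J =
  [2, 1, 0]
  [0, 2, 0]
  [0, 0, 2]
(up to reordering of blocks).

Per-block formulas:
  For a 1×1 block at λ = 2: exp(t · [2]) = [e^(2t)].
  For a 2×2 Jordan block J_2(2): exp(t · J_2(2)) = e^(2t)·(I + t·N), where N is the 2×2 nilpotent shift.

After assembling e^{tJ} and conjugating by P, we get:

e^{tA} =
  [exp(2*t), 2*t*exp(2*t), 3*t*exp(2*t)]
  [0, exp(2*t), 0]
  [0, 0, exp(2*t)]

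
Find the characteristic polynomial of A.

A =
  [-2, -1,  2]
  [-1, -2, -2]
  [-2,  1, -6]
x^3 + 10*x^2 + 33*x + 36

Expanding det(x·I − A) (e.g. by cofactor expansion or by noting that A is similar to its Jordan form J, which has the same characteristic polynomial as A) gives
  χ_A(x) = x^3 + 10*x^2 + 33*x + 36
which factors as (x + 3)^2*(x + 4). The eigenvalues (with algebraic multiplicities) are λ = -4 with multiplicity 1, λ = -3 with multiplicity 2.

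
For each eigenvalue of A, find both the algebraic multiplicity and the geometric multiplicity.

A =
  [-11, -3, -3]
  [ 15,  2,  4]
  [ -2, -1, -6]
λ = -5: alg = 3, geom = 1

Step 1 — factor the characteristic polynomial to read off the algebraic multiplicities:
  χ_A(x) = (x + 5)^3

Step 2 — compute geometric multiplicities via the rank-nullity identity g(λ) = n − rank(A − λI):
  rank(A − (-5)·I) = 2, so dim ker(A − (-5)·I) = n − 2 = 1

Summary:
  λ = -5: algebraic multiplicity = 3, geometric multiplicity = 1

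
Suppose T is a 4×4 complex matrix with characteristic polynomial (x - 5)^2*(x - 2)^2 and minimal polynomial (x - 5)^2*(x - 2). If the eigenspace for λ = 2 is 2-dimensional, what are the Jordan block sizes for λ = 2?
Block sizes for λ = 2: [1, 1]

Step 1 — from the characteristic polynomial, algebraic multiplicity of λ = 2 is 2. From dim ker(T − (2)·I) = 2, there are exactly 2 Jordan blocks for λ = 2.
Step 2 — from the minimal polynomial, the factor (x − 2) tells us the largest block for λ = 2 has size 1.
Step 3 — with total size 2, 2 blocks, and largest block 1, the block sizes (in nonincreasing order) are [1, 1].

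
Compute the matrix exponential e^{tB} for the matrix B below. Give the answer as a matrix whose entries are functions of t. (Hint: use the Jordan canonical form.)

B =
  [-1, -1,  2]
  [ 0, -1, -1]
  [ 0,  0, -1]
e^{tB} =
  [exp(-t), -t*exp(-t), t^2*exp(-t)/2 + 2*t*exp(-t)]
  [0, exp(-t), -t*exp(-t)]
  [0, 0, exp(-t)]

Strategy: write B = P · J · P⁻¹ where J is a Jordan canonical form, so e^{tB} = P · e^{tJ} · P⁻¹, and e^{tJ} can be computed block-by-block.

B has Jordan form
J =
  [-1,  1,  0]
  [ 0, -1,  1]
  [ 0,  0, -1]
(up to reordering of blocks).

Per-block formulas:
  For a 3×3 Jordan block J_3(-1): exp(t · J_3(-1)) = e^(-1t)·(I + t·N + (t^2/2)·N^2), where N is the 3×3 nilpotent shift.

After assembling e^{tJ} and conjugating by P, we get:

e^{tB} =
  [exp(-t), -t*exp(-t), t^2*exp(-t)/2 + 2*t*exp(-t)]
  [0, exp(-t), -t*exp(-t)]
  [0, 0, exp(-t)]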